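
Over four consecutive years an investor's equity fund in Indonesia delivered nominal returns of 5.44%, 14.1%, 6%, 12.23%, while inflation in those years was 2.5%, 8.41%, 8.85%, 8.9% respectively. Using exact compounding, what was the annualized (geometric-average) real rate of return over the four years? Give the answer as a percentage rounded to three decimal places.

2.097%

Compound the nominal returns: 1.0544 × 1.1410 × 1.0600 × 1.1223 = 1.43121826.
Compound inflation: 1.0250 × 1.0841 × 1.0885 × 1.0890 = 1.31719333.
Deflate: 1.43121826 / 1.31719333 = 1.08656659.
Annualized real rate = 1.08656659^(1/4) − 1 = 2.0973% → 2.097%.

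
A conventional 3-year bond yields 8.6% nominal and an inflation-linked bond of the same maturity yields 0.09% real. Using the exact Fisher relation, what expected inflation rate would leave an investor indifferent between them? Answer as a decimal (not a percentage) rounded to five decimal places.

0.08502

(1 + π) = (1 + i)/(1 + r) = 1.08600 / 1.00090 = 1.085023
Break-even inflation = 1.085023 − 1 → 0.08502.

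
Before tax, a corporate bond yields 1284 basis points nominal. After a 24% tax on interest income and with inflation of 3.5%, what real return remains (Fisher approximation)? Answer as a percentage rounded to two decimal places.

6.26%

After-tax nominal return = 12.84% × (1 − 0.24) = 9.7584%.
r ≈ 9.7584% − 3.5% → 6.26%.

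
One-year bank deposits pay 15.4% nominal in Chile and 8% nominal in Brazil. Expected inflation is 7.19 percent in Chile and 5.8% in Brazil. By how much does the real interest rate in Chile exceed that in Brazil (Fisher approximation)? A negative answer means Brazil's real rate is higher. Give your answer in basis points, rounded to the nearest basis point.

Chile: 15.4% − 7.19% = 8.210%
Brazil: 8% − 5.8% = 2.200%
Differential = 6.010% → 601 basis points.

601 basis points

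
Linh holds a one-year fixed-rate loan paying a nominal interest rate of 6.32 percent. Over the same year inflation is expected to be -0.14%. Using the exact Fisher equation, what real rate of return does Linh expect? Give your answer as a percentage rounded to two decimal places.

6.47%

1 + r = 1.06320 / 0.99860 = 1.064691
r = 1.064691 − 1 = 6.4691%, i.e. 6.47%.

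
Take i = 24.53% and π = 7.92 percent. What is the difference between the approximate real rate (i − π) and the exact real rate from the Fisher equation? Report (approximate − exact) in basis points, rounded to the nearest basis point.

Approximate: r ≈ 24.530% − 7.920% = 16.6100%
Exact: (1 + 0.2453)/(1 + 0.0792) − 1 = 15.3910%
Error = 16.6100% − 15.3910% = 1.2190% → 122 basis points.

122 basis points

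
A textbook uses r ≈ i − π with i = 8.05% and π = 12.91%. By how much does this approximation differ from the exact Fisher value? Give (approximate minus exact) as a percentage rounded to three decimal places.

-0.556%

Approximate: r ≈ 8.050% − 12.910% = -4.8600%
Exact: (1 + 0.0805)/(1 + 0.1291) − 1 = -4.3043%
Error = -4.8600% − (-4.3043%) = -0.5557% → -0.556%.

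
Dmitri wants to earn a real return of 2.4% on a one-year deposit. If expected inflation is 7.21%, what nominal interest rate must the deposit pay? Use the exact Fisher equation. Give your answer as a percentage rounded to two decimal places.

9.78%

(1 + i) = (1 + r)(1 + π) = 1.02400 × 1.07210 = 1.0978304
i = 1.0978304 − 1, so the required nominal rate is 9.78%.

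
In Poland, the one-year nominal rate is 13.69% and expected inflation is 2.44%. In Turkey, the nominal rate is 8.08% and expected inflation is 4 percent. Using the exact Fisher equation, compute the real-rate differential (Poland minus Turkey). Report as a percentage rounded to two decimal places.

Poland: (1 + 0.1369)/(1 + 0.0244) − 1 = 10.9820%
Turkey: (1 + 0.0808)/(1 + 0.0400) − 1 = 3.9231%
Differential = 10.9820% − 3.9231% = 7.0590% → 7.06%.

7.06%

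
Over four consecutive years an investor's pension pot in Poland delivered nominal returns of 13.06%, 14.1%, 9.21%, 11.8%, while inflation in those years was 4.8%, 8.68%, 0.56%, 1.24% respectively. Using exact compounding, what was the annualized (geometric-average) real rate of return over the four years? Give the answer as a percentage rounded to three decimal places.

7.957%

Nominal growth factor = 1.1306 × 1.1410 × 1.0921 × 1.1180 = 1.575066288
Price-level growth factor = 1.0480 × 1.0868 × 1.0056 × 1.0124 = 1.159546885
Real growth factor = 1.575066288 / 1.159546885 = 1.358346358
Annualized real rate = 1.358346358^(1/4) − 1 = 7.95745% → 7.957%.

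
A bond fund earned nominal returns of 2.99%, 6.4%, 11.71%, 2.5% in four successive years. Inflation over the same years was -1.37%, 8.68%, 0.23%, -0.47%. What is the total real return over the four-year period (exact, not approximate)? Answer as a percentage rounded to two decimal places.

17.34%

Compound the nominal returns: 1.0299 × 1.0640 × 1.1171 × 1.0250 = 1.254737.
Compound inflation: 0.9863 × 1.0868 × 1.0023 × 0.9953 = 1.069327.
Deflate: 1.254737 / 1.069327 = 1.173390.
Total real return = 1.173390 − 1 → 17.34%.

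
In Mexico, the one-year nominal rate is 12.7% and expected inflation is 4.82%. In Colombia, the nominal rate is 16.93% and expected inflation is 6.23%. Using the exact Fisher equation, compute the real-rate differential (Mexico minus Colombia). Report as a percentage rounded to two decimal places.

Mexico: (1 + 0.1270)/(1 + 0.0482) − 1 = 7.5176%
Colombia: (1 + 0.1693)/(1 + 0.0623) − 1 = 10.0725%
Differential = 7.5176% − 10.0725% = -2.5548% → -2.55%.

-2.55%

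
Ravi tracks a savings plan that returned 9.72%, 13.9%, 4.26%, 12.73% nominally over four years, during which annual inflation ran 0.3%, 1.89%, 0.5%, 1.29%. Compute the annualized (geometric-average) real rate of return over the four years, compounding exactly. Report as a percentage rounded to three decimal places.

Nominal growth factor = 1.0972 × 1.1390 × 1.0426 × 1.1273 = 1.46881382
Price-level growth factor = 1.0030 × 1.0189 × 1.0050 × 1.0129 = 1.04031564
Real growth factor = 1.46881382 / 1.04031564 = 1.41189247
Annualized real rate = 1.41189247^(1/4) − 1 = 9.0060% → 9.006%.

9.006%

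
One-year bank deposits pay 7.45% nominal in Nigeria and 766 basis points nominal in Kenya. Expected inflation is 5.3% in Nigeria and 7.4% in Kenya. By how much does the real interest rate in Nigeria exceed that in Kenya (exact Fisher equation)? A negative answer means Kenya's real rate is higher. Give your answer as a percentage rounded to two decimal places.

1.80%

Nigeria: (1 + 0.0745)/(1 + 0.0530) − 1 = 2.0418%
Kenya: (1 + 0.0766)/(1 + 0.0740) − 1 = 0.2421%
Differential = 2.0418% − 0.2421% = 1.7997% → 1.80%.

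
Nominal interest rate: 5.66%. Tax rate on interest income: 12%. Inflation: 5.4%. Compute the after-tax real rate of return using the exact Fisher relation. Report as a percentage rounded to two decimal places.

-0.40%

After-tax nominal return = 5.66% × (1 − 0.12) = 4.9808%.
1 + r = 1.049808 / 1.05400 = 0.996023
After-tax real rate = 0.996023 − 1 → -0.40%.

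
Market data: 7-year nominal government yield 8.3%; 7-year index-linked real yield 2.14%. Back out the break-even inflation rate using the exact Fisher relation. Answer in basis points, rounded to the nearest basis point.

(1 + π) = (1 + i)/(1 + r) = 1.08300 / 1.02140 = 1.060309
Break-even inflation = 1.060309 − 1 → 603 basis points.

603 basis points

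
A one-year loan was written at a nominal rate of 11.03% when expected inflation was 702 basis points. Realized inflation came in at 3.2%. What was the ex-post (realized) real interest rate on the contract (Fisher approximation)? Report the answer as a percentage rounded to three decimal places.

7.830%

Ex-post: 11.03% − 3.2% = 7.830%
So the realized real rate is 7.830%.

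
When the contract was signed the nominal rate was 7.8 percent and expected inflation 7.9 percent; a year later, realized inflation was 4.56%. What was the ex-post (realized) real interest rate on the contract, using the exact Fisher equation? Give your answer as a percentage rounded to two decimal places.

3.10%

Ex-post: (1 + 0.0780)/(1 + 0.0456) − 1 = 3.0987%
So the realized real rate is 3.10%.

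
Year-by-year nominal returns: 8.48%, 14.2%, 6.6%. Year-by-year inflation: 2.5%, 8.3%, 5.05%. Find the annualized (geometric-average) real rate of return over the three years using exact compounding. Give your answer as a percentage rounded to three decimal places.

Compound the nominal returns: 1.0848 × 1.1420 × 1.0660 = 1.32060515.
Compound inflation: 1.0250 × 1.0830 × 1.0505 = 1.16613379.
Deflate: 1.32060515 / 1.16613379 = 1.13246452.
Annualized real rate = 1.13246452^(1/3) − 1 = 4.2337% → 4.234%.

4.234%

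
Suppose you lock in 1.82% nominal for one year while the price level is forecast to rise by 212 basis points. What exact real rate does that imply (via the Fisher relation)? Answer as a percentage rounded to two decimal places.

-0.29%

By the Fisher relation, 1 + r = (1 + i)/(1 + π).
1 + r = 1.01820 / 1.02120 = 0.997062
r = 0.997062 − 1 = -0.2938%, i.e. -0.29%.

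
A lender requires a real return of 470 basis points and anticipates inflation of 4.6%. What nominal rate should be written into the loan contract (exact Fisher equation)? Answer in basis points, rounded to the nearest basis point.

952 basis points

(1 + i) = (1 + r)(1 + π) = 1.04700 × 1.04600 = 1.095162
i = 1.095162 − 1, so the required nominal rate is 952 basis points.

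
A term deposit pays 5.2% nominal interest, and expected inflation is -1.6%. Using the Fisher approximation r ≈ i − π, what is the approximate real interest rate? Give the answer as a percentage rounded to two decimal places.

6.80%

r ≈ i − π = 5.2% − (-1.6%) = 6.80%.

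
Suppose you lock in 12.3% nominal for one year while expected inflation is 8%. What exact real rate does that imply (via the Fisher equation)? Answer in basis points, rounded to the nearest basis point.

398 basis points

1 + r = 1.12300 / 1.08000 = 1.039815
r = 1.039815 − 1 = 3.9815%, i.e. 398 basis points.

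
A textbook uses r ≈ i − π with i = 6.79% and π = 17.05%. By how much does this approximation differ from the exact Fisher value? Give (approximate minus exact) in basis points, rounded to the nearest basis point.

Approximate: r ≈ 6.790% − 17.050% = -10.2600%
Exact: (1 + 0.0679)/(1 + 0.1705) − 1 = -8.7655%
Error = -10.2600% − (-8.7655%) = -1.4945% → -149 basis points.

-149 basis points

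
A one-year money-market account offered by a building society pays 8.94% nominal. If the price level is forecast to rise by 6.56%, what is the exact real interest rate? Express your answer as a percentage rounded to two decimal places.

By the Fisher identity, 1 + r = (1 + i)/(1 + π).
1 + r = 1.08940 / 1.06560 = 1.022335
r = 1.022335 − 1 = 2.2335%, i.e. 2.23%.

2.23%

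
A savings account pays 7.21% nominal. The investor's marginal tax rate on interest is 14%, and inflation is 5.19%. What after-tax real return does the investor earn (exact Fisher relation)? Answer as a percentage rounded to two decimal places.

After-tax nominal return = 7.21% × (1 − 0.14) = 6.2006%.
1 + r = 1.062006 / 1.05190 = 1.009607
After-tax real rate = 1.009607 − 1 → 0.96%.

0.96%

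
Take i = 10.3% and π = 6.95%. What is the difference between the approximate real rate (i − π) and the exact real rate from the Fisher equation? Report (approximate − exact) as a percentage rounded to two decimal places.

0.22%

Approximate: r ≈ 10.300% − 6.950% = 3.3500%
Exact: (1 + 0.1030)/(1 + 0.0695) − 1 = 3.1323%
Error = 3.3500% − 3.1323% = 0.2177% → 0.22%.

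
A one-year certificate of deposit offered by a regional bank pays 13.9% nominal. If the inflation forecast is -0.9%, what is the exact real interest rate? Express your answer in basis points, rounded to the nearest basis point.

1 + r = 1.13900 / 0.99100 = 1.149344
r = 1.149344 − 1 = 14.9344%, i.e. 1493 basis points.

1493 basis points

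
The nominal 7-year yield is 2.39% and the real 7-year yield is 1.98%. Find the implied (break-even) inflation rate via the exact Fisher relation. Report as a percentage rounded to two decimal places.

(1 + π) = (1 + i)/(1 + r) = 1.02390 / 1.01980 = 1.004020
Break-even inflation = 1.004020 − 1 → 0.40%.

0.40%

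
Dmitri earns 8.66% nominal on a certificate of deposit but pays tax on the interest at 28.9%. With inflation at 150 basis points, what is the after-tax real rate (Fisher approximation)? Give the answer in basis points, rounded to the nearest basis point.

After-tax nominal return = 8.66% × (1 − 0.289) = 6.15726%.
r ≈ 6.15726% − 1.5% → 466 basis points.

466 basis points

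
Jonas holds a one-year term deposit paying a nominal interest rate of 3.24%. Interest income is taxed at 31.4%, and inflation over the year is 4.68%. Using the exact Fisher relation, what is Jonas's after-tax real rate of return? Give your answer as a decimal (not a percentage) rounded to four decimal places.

After-tax nominal return = 3.24% × (1 − 0.314) = 2.22264%.
1 + r = 1.0222264 / 1.04680 = 0.976525
After-tax real rate = 0.976525 − 1 → -0.0235.

-0.0235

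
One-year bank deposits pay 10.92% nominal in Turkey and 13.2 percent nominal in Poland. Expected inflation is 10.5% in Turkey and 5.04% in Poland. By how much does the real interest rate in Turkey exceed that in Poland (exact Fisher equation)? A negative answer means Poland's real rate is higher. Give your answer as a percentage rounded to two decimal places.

Turkey: (1 + 0.1092)/(1 + 0.1050) − 1 = 0.3801%
Poland: (1 + 0.1320)/(1 + 0.0504) − 1 = 7.7685%
Differential = 0.3801% − 7.7685% = -7.3884% → -7.39%.

-7.39%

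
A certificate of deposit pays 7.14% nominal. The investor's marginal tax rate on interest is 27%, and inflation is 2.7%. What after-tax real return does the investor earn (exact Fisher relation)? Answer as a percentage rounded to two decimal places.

After-tax nominal return = 7.14% × (1 − 0.27) = 5.2122%.
1 + r = 1.052122 / 1.02700 = 1.024462
After-tax real rate = 1.024462 − 1 → 2.45%.

2.45%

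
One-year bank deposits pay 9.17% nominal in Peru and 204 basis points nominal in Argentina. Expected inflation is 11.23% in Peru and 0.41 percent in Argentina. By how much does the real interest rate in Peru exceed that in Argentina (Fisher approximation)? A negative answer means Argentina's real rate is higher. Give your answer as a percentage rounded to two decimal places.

Peru: 9.17% − 11.23% = -2.060%
Argentina: 2.04% − 0.41% = 1.630%
Differential = -3.690% → -3.69%.

-3.69%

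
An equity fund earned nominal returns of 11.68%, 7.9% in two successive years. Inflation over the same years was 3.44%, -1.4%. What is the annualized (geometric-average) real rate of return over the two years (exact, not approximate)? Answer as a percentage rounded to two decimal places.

Nominal growth factor = 1.1168 × 1.0790 = 1.20502720
Price-level growth factor = 1.0344 × 0.9860 = 1.01991840
Real growth factor = 1.20502720 / 1.01991840 = 1.18149374
Annualized real rate = 1.18149374^(1/2) − 1 = 8.6965% → 8.70%.

8.70%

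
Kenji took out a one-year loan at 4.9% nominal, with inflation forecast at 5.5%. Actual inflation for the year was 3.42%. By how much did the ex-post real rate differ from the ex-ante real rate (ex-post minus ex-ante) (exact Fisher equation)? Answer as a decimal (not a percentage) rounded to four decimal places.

0.0200

Ex-ante: (1 + 0.0490)/(1 + 0.0550) − 1 = -0.5687%
Ex-post: (1 + 0.0490)/(1 + 0.0342) − 1 = 1.4311%
Difference (ex-post − ex-ante) = 1.9998% → 0.0200.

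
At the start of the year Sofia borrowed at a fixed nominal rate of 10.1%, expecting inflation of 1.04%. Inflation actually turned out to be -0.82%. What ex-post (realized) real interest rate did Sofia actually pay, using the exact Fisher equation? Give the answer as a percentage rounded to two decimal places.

Ex-post: (1 + 0.1010)/(1 − 0.0082) − 1 = 11.0103%
So the realized real rate is 11.01%.

11.01%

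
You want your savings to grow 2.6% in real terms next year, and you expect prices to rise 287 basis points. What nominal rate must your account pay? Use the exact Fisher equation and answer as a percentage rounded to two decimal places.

(1 + i) = (1 + r)(1 + π) = 1.02600 × 1.02870 = 1.0554462
i = 1.0554462 − 1, so the required nominal rate is 5.54%.

5.54%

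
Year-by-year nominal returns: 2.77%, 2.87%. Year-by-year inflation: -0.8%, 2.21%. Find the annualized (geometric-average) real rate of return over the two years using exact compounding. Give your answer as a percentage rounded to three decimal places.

2.112%

Nominal growth factor = 1.0277 × 1.0287 = 1.05719499
Price-level growth factor = 0.9920 × 1.0221 = 1.01392320
Real growth factor = 1.05719499 / 1.01392320 = 1.04267758
Annualized real rate = 1.04267758^(1/2) − 1 = 2.1116% → 2.112%.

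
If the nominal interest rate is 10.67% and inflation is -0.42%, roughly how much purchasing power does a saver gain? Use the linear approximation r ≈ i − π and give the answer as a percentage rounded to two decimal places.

r ≈ i − π = 10.67% − (-0.42%) = 11.09%.

11.09%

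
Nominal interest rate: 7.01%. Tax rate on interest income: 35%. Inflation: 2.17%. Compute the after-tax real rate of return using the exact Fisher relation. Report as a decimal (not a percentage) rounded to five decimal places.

After-tax nominal return = 7.01% × (1 − 0.35) = 4.5565%.
1 + r = 1.045565 / 1.02170 = 1.023358
After-tax real rate = 1.023358 − 1 → 0.02336.

0.02336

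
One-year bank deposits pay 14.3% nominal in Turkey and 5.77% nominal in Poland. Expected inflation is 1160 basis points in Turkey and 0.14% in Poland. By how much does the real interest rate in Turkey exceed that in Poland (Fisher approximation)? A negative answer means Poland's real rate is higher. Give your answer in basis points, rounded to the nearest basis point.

Turkey: 14.3% − 11.6% = 2.700%
Poland: 5.77% − 0.14% = 5.630%
Differential = -2.930% → -293 basis points.

-293 basis points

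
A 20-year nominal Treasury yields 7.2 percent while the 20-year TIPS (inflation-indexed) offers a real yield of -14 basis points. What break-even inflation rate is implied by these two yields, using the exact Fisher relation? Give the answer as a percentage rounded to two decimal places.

(1 + π) = (1 + i)/(1 + r) = 1.07200 / 0.99860 = 1.073503
Break-even inflation = 1.073503 − 1 → 7.35%.

7.35%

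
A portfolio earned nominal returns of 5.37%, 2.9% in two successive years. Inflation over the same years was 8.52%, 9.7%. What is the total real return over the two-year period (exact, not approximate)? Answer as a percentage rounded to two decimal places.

-8.92%

Nominal growth factor = 1.0537 × 1.0290 = 1.084257
Price-level growth factor = 1.0852 × 1.0970 = 1.190464
Real growth factor = 1.084257 / 1.190464 = 0.910785
Total real return = 0.910785 − 1 → -8.92%.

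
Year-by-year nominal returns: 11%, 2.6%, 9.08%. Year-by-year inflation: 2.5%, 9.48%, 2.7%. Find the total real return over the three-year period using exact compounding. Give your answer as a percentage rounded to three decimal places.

7.792%

Nominal growth factor = 1.1100 × 1.0260 × 1.0908 = 1.242268
Price-level growth factor = 1.0250 × 1.0948 × 1.0270 = 1.152469
Real growth factor = 1.242268 / 1.152469 = 1.077920
Total real return = 1.077920 − 1 → 7.792%.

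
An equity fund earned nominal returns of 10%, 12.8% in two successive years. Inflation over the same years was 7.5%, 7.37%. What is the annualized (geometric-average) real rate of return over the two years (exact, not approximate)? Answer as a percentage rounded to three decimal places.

Nominal growth factor = 1.1000 × 1.1280 = 1.24080000
Price-level growth factor = 1.0750 × 1.0737 = 1.15422750
Real growth factor = 1.24080000 / 1.15422750 = 1.07500471
Annualized real rate = 1.07500471^(1/2) − 1 = 3.6824% → 3.682%.

3.682%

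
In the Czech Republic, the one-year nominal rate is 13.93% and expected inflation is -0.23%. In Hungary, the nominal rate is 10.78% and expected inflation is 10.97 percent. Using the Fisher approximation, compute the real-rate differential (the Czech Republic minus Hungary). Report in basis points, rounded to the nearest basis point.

1435 basis points

The Czech Republic: 13.93% − (-0.23%) = 14.160%
Hungary: 10.78% − 10.97% = -0.190%
Differential = 14.350% → 1435 basis points.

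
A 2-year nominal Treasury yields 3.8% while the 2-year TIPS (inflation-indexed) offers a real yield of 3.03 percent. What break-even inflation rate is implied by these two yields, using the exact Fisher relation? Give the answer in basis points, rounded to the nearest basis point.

(1 + π) = (1 + i)/(1 + r) = 1.03800 / 1.03030 = 1.007474
Break-even inflation = 1.007474 − 1 → 75 basis points.

75 basis points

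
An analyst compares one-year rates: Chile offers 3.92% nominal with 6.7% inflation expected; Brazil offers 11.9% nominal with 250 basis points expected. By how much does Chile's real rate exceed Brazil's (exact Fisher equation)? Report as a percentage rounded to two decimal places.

-11.78%

Chile: (1 + 0.0392)/(1 + 0.0670) − 1 = -2.6054%
Brazil: (1 + 0.1190)/(1 + 0.0250) − 1 = 9.1707%
Differential = -2.6054% − 9.1707% = -11.7762% → -11.78%.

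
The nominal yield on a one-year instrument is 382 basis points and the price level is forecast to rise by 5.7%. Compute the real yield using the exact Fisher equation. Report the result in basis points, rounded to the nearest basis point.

-178 basis points

By the Fisher equation, 1 + r = (1 + i)/(1 + π).
1 + r = 1.03820 / 1.05700 = 0.982214
r = 0.982214 − 1 = -1.7786%, i.e. -178 basis points.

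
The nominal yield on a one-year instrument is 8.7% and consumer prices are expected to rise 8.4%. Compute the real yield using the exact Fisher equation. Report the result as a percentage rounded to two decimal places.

By the Fisher identity, 1 + r = (1 + i)/(1 + π).
1 + r = 1.08700 / 1.08400 = 1.002768
r = 1.002768 − 1 = 0.2768%, i.e. 0.28%.

0.28%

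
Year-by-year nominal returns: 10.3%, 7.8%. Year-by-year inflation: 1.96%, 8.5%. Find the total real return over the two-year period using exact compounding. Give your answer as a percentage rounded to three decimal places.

7.482%

Compound the nominal returns: 1.1030 × 1.0780 = 1.189034.
Compound inflation: 1.0196 × 1.0850 = 1.106266.
Deflate: 1.189034 / 1.106266 = 1.074817.
Total real return = 1.074817 − 1 → 7.482%.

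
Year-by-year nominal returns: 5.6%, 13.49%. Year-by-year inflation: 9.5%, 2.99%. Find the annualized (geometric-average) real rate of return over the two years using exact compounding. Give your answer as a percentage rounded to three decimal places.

Compound the nominal returns: 1.0560 × 1.1349 = 1.198454400.
Compound inflation: 1.0950 × 1.0299 = 1.127740500.
Deflate: 1.198454400 / 1.127740500 = 1.062704053.
Annualized real rate = 1.062704053^(1/2) − 1 = 3.08754% → 3.088%.

3.088%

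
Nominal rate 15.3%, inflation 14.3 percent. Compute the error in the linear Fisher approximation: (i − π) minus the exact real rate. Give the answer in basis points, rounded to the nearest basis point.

13 basis points

Approximate: r ≈ 15.300% − 14.300% = 1.0000%
Exact: (1 + 0.1530)/(1 + 0.1430) − 1 = 0.8749%
Error = 1.0000% − 0.8749% = 0.1251% → 13 basis points.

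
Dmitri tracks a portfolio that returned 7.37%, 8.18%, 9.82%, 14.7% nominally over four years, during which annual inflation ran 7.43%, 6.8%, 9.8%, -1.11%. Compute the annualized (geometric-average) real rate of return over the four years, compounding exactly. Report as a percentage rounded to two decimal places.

4.10%

Nominal growth factor = 1.0737 × 1.0818 × 1.0982 × 1.1470 = 1.46310262
Price-level growth factor = 1.0743 × 1.0680 × 1.0980 × 0.9889 = 1.24580923
Real growth factor = 1.46310262 / 1.24580923 = 1.17441947
Annualized real rate = 1.17441947^(1/4) − 1 = 4.1012% → 4.10%.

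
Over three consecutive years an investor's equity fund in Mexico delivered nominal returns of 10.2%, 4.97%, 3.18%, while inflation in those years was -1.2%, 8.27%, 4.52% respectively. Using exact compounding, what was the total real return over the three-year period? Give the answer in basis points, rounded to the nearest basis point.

Nominal growth factor = 1.1020 × 1.0497 × 1.0318 = 1.193555
Price-level growth factor = 0.9880 × 1.0827 × 1.0452 = 1.118058
Real growth factor = 1.193555 / 1.118058 = 1.067524
Total real return = 1.067524 − 1 → 675 basis points.

675 basis points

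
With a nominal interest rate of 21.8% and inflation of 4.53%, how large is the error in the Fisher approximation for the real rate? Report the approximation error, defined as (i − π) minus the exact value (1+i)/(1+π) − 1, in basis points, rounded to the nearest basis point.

75 basis points

Approximate: r ≈ 21.800% − 4.530% = 17.2700%
Exact: (1 + 0.2180)/(1 + 0.0453) − 1 = 16.5216%
Error = 17.2700% − 16.5216% = 0.7484% → 75 basis points.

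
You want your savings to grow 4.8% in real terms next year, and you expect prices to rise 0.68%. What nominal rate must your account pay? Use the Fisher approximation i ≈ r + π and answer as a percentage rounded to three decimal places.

5.480%

i ≈ r + π = 4.8% + 0.68% = 5.480%.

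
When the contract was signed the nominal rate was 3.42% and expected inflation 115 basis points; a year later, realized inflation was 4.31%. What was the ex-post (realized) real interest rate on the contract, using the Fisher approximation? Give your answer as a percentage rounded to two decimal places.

-0.89%

Ex-post: 3.42% − 4.31% = -0.890%
So the realized real rate is -0.89%.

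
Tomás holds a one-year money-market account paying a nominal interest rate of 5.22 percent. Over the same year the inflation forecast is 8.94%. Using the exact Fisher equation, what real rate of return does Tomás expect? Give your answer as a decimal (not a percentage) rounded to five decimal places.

-0.03415

By the Fisher equation, 1 + r = (1 + i)/(1 + π).
1 + r = 1.05220 / 1.08940 = 0.965853
r = 0.965853 − 1 = -3.4147%, i.e. -0.03415.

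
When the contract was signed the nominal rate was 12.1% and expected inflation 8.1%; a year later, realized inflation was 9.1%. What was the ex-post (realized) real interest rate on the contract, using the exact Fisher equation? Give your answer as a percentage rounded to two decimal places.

2.75%

Ex-post: (1 + 0.1210)/(1 + 0.0910) − 1 = 2.7498%
So the realized real rate is 2.75%.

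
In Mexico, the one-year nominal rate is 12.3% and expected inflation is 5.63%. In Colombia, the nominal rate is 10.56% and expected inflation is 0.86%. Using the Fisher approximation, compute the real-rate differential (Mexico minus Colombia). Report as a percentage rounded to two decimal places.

-3.03%

Mexico: 12.3% − 5.63% = 6.670%
Colombia: 10.56% − 0.86% = 9.700%
Differential = -3.030% → -3.03%.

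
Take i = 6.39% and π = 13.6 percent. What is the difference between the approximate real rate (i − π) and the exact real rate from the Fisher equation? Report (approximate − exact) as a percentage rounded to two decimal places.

Approximate: r ≈ 6.390% − 13.600% = -7.2100%
Exact: (1 + 0.0639)/(1 + 0.1360) − 1 = -6.3468%
Error = -7.2100% − (-6.3468%) = -0.8632% → -0.86%.

-0.86%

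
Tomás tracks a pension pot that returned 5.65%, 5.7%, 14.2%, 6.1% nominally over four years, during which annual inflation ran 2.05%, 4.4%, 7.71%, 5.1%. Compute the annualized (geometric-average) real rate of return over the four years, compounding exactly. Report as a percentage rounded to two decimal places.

Compound the nominal returns: 1.0565 × 1.0570 × 1.1420 × 1.0610 = 1.35308779.
Compound inflation: 1.0205 × 1.0440 × 1.0771 × 1.0510 = 1.20606926.
Deflate: 1.35308779 / 1.20606926 = 1.12189891.
Annualized real rate = 1.12189891^(1/4) − 1 = 2.9173% → 2.92%.

2.92%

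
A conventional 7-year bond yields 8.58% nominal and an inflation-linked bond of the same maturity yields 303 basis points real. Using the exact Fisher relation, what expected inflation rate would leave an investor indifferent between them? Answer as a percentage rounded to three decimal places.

(1 + π) = (1 + i)/(1 + r) = 1.08580 / 1.03030 = 1.053868
Break-even inflation = 1.053868 − 1 → 5.387%.

5.387%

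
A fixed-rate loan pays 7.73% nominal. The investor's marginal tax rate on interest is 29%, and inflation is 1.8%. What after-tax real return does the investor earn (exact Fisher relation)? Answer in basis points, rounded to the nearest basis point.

362 basis points

After-tax nominal return = 7.73% × (1 − 0.29) = 5.4883%.
1 + r = 1.054883 / 1.01800 = 1.036231
After-tax real rate = 1.036231 − 1 → 362 basis points.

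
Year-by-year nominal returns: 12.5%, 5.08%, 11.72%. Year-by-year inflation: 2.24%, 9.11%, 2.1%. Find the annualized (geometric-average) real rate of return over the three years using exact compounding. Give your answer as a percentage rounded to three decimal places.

5.058%

Compound the nominal returns: 1.1250 × 1.0508 × 1.1172 = 1.32069798.
Compound inflation: 1.0224 × 1.0911 × 1.0210 = 1.13896699.
Deflate: 1.32069798 / 1.13896699 = 1.15955773.
Annualized real rate = 1.15955773^(1/3) − 1 = 5.0584% → 5.058%.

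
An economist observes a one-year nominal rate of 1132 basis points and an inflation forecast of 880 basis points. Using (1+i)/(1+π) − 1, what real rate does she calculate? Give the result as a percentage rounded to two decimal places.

By the Fisher identity, 1 + r = (1 + i)/(1 + π).
1 + r = 1.11320 / 1.08800 = 1.023162
r = 1.023162 − 1 = 2.3162%, i.e. 2.32%.

2.32%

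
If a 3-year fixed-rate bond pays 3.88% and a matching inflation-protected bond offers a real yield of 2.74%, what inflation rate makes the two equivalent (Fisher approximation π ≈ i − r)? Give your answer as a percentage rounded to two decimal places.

π ≈ i − r = 3.88% − 2.74% → 1.14%.

1.14%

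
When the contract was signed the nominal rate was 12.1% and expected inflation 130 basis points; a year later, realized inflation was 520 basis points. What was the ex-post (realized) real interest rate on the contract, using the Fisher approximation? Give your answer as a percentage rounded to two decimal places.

Ex-post: 12.1% − 5.2% = 6.900%
So the realized real rate is 6.90%.

6.90%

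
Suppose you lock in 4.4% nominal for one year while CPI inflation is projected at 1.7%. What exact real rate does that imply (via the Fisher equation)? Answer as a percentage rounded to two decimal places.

1 + r = 1.04400 / 1.01700 = 1.026549
r = 1.026549 − 1 = 2.6549%, i.e. 2.65%.

2.65%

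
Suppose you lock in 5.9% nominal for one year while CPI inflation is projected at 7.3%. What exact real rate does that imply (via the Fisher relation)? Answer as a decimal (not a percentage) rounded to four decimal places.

By the Fisher relation, 1 + r = (1 + i)/(1 + π).
1 + r = 1.05900 / 1.07300 = 0.986952
r = 0.986952 − 1 = -1.3048%, i.e. -0.0130.

-0.0130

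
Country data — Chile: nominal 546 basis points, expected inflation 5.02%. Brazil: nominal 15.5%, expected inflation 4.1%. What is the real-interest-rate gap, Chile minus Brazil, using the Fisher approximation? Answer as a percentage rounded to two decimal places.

Chile: 5.46% − 5.02% = 0.440%
Brazil: 15.5% − 4.1% = 11.400%
Differential = -10.960% → -10.96%.

-10.96%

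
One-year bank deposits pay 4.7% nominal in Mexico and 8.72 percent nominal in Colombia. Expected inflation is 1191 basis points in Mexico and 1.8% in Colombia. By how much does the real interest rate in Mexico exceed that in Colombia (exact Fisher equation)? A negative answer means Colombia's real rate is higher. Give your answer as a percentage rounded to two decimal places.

Mexico: (1 + 0.0470)/(1 + 0.1191) − 1 = -6.4427%
Colombia: (1 + 0.0872)/(1 + 0.0180) − 1 = 6.7976%
Differential = -6.4427% − 6.7976% = -13.2403% → -13.24%.

-13.24%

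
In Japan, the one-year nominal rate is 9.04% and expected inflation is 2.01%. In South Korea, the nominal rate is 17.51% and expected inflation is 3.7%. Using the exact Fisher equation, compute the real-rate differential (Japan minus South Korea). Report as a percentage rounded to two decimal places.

Japan: (1 + 0.0904)/(1 + 0.0201) − 1 = 6.8915%
South Korea: (1 + 0.1751)/(1 + 0.0370) − 1 = 13.3173%
Differential = 6.8915% − 13.3173% = -6.4258% → -6.43%.

-6.43%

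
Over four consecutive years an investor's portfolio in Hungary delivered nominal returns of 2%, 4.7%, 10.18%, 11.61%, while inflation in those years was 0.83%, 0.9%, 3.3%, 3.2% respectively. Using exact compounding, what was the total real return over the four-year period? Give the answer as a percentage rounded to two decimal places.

21.09%

Compound the nominal returns: 1.0200 × 1.0470 × 1.1018 × 1.1161 = 1.313266.
Compound inflation: 1.0083 × 1.0090 × 1.0330 × 1.0320 = 1.084578.
Deflate: 1.313266 / 1.084578 = 1.210854.
Total real return = 1.210854 − 1 → 21.09%.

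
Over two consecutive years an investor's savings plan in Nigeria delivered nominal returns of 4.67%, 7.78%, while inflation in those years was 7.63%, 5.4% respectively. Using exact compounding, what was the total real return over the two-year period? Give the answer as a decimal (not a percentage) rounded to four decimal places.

-0.0055

Compound the nominal returns: 1.0467 × 1.0778 = 1.128133.
Compound inflation: 1.0763 × 1.0540 = 1.134420.
Deflate: 1.128133 / 1.134420 = 0.994458.
Total real return = 0.994458 − 1 → -0.0055.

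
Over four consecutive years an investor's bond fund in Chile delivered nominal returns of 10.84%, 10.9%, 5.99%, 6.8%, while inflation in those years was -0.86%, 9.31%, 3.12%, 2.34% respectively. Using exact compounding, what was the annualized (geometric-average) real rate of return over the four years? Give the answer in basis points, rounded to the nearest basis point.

Compound the nominal returns: 1.1084 × 1.1090 × 1.0599 × 1.0680 = 1.39143912.
Compound inflation: 0.9914 × 1.0931 × 1.0312 × 1.0234 = 1.14366051.
Deflate: 1.39143912 / 1.14366051 = 1.21665398.
Annualized real rate = 1.21665398^(1/4) − 1 = 5.0248% → 502 basis points.

502 basis points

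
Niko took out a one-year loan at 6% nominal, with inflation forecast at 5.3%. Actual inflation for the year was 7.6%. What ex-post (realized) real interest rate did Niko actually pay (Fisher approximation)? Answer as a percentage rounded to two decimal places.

Ex-post: 6% − 7.6% = -1.600%
So the realized real rate is -1.60%.

-1.60%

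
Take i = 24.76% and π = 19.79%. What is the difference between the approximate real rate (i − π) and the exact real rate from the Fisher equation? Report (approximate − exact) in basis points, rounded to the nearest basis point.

Approximate: r ≈ 24.760% − 19.790% = 4.9700%
Exact: (1 + 0.2476)/(1 + 0.1979) − 1 = 4.1489%
Error = 4.9700% − 4.1489% = 0.8211% → 82 basis points.

82 basis points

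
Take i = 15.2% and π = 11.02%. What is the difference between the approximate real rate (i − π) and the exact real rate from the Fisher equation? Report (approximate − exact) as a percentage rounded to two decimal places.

0.41%

Approximate: r ≈ 15.200% − 11.020% = 4.1800%
Exact: (1 + 0.1520)/(1 + 0.1102) − 1 = 3.7651%
Error = 4.1800% − 3.7651% = 0.4149% → 0.41%.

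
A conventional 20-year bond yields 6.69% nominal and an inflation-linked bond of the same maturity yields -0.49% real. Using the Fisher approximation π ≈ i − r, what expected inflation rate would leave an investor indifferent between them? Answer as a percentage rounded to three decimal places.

π ≈ i − r = 6.69% − (-0.49%) → 7.180%.

7.180%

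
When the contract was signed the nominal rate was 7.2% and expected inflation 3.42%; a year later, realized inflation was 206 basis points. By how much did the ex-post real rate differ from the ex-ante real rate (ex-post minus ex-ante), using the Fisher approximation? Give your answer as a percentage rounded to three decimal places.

1.360%

Ex-ante: 7.2% − 3.42% = 3.780%
Ex-post: 7.2% − 2.06% = 5.140%
Difference (ex-post − ex-ante) = 1.3600% → 1.360%.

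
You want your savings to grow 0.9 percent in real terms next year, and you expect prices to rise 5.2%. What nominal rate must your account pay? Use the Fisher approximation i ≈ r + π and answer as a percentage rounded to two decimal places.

6.10%

i ≈ r + π = 0.9% + 5.2% = 6.10%.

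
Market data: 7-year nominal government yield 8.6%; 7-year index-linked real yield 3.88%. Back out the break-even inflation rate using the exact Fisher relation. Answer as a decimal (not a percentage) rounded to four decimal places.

(1 + π) = (1 + i)/(1 + r) = 1.08600 / 1.03880 = 1.045437
Break-even inflation = 1.045437 − 1 → 0.0454.

0.0454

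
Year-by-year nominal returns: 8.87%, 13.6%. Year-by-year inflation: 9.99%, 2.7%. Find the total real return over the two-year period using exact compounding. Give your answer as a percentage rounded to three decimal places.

Compound the nominal returns: 1.0887 × 1.1360 = 1.236763.
Compound inflation: 1.0999 × 1.0270 = 1.129597.
Deflate: 1.236763 / 1.129597 = 1.094871.
Total real return = 1.094871 − 1 → 9.487%.

9.487%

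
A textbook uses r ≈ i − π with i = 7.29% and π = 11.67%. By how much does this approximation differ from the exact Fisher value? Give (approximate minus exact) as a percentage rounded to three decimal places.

Approximate: r ≈ 7.290% − 11.670% = -4.3800%
Exact: (1 + 0.0729)/(1 + 0.1167) − 1 = -3.9223%
Error = -4.3800% − (-3.9223%) = -0.4577% → -0.458%.

-0.458%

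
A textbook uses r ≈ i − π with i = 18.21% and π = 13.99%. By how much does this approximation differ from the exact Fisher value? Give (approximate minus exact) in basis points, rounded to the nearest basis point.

52 basis points

Approximate: r ≈ 18.210% − 13.990% = 4.2200%
Exact: (1 + 0.1821)/(1 + 0.1399) − 1 = 3.7021%
Error = 4.2200% − 3.7021% = 0.5179% → 52 basis points.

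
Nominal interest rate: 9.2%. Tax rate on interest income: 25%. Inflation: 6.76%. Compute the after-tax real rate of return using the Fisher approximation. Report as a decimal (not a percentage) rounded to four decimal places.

After-tax nominal return = 9.2% × (1 − 0.25) = 6.9000%.
r ≈ 6.9000% − 6.76% → 0.0014.

0.0014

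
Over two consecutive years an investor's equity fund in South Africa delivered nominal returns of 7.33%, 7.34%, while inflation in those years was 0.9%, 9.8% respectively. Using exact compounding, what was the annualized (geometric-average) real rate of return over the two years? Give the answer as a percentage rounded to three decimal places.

1.975%

Nominal growth factor = 1.0733 × 1.0734 = 1.15208022
Price-level growth factor = 1.0090 × 1.0980 = 1.10788200
Real growth factor = 1.15208022 / 1.10788200 = 1.03989434
Annualized real rate = 1.03989434^(1/2) − 1 = 1.9752% → 1.975%.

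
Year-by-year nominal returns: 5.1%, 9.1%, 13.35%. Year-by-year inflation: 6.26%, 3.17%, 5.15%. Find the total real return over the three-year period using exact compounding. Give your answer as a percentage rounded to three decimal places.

Compound the nominal returns: 1.0510 × 1.0910 × 1.1335 = 1.299718.
Compound inflation: 1.0626 × 1.0317 × 1.0515 = 1.152743.
Deflate: 1.299718 / 1.152743 = 1.127500.
Total real return = 1.127500 − 1 → 12.750%.

12.750%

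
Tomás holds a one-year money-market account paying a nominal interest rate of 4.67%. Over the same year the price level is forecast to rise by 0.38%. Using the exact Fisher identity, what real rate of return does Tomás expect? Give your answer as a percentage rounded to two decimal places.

1 + r = 1.04670 / 1.00380 = 1.042738
r = 1.042738 − 1 = 4.2738%, i.e. 4.27%.

4.27%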